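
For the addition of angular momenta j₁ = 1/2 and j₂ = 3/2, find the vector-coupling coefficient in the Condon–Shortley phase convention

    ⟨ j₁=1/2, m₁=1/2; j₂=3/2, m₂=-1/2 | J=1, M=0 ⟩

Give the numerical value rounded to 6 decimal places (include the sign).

√[3·1!0!2!/4! · 1!0!1!2!1!1!] = √(1/2)
  +(−1)^0/∏(0,1,0,1,0,1)! = 1  (running 1)
⟨..|..⟩ = √(1/2)·(1) = +0.707107

+0.707107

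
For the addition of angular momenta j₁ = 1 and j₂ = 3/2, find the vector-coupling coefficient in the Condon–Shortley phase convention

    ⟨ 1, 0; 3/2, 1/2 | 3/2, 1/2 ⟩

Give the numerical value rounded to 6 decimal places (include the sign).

−√(1/15) ≈ -0.258199

√[4·1!1!2!/5! · 1!1!2!1!2!1!] = √(4/15)
  +(−1)^0/∏(0,1,1,2,0,0)! = 1/2  (running 1/2)
  +(−1)^1/∏(1,0,0,1,1,1)! = -1  (running -1/2)
⟨..|..⟩ = √(4/15)·(-1/2) = -0.258199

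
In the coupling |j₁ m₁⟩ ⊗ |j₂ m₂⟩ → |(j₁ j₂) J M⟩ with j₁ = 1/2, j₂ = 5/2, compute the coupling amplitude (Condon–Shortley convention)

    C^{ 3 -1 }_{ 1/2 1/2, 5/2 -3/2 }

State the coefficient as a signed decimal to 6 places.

+0.577350

√[7·0!1!5!/7! · 1!0!1!4!2!4!] = √(192)
  +(−1)^0/∏(0,0,0,1,1,4)! = 1/24  (running 1/24)
⟨..|..⟩ = √(192)·(1/24) = +0.577350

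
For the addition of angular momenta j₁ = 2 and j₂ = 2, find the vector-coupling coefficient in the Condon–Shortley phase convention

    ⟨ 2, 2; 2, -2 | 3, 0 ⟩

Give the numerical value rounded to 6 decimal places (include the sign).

j₁+j₂−J=1  J+j₁−j₂=3  J−j₁+j₂=3  j₁+j₂+J+1=8
(j₁±m₁, j₂±m₂, J±M) = (4,0,0,4,3,3)
P² = 648/5
sum k=0..0:
  [0] +1/36 = 1/36
S = 1/36
C² = P²·S² = 1/10 ; C = +0.316228

+0.316228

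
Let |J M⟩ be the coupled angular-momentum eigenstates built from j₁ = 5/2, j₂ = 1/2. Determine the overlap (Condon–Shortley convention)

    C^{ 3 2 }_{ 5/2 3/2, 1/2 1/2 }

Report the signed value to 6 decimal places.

triangle: 0!×5!×1!/7! = 120/5040
(j±m)!: 4!×1!×1!×0!×5!×1! = 2880
prefactor² = (2J+1)×Δ×N² = 480
  k=0: +1/(0!×0!×1!×1!×4!×0!) = 1/24
Σ = 1/24  ⇒  CG² = 480×1/24² = 5/6
CG = +√(5/6) = +0.912871

+0.912871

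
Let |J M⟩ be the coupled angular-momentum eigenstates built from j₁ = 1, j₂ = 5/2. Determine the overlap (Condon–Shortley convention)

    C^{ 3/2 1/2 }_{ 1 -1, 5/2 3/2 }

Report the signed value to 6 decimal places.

j₁+j₂−J=2  J+j₁−j₂=0  J−j₁+j₂=3  j₁+j₂+J+1=6
(j₁±m₁, j₂±m₂, J±M) = (0,2,4,1,2,1)
P² = 32/5
sum k=2..2:
  [2] +1/4 = 1/4
S = 1/4
C² = P²·S² = 2/5 ; C = +0.632456

+√(2/5) = +0.632456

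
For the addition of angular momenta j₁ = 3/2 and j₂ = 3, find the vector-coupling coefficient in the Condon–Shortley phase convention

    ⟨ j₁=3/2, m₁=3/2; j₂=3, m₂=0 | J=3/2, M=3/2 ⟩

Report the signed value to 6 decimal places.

+0.169031

triangle: 3!×0!×3!/7! = 36/5040
(j±m)!: 3!×0!×3!×3!×3!×0! = 1296
prefactor² = (2J+1)×Δ×N² = 1296/35
  k=0: +1/(0!×3!×0!×3!×0!×0!) = 1/36
Σ = 1/36  ⇒  CG² = 1296/35×1/36² = 1/35
CG = +√(1/35) = +0.169031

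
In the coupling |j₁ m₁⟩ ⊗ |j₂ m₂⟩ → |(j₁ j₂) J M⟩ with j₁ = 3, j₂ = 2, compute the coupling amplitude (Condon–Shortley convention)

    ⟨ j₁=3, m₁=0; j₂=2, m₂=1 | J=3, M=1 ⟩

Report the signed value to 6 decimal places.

-0.182574  (= −√(1/30))

triangle: 2!·4!·2!/9! = 96/362880
(j±m)!: 3!·3!·3!·1!·4!·2! = 10368
prefactor² = (2J+1)·Δ·N² = 96/5
  k=1: −1/(1!·1!·2!·2!·2!·0!) = -1/8
  k=2: +1/(2!·0!·1!·1!·3!·1!) = 1/12
Σ = -1/24  ⇒  CG² = 96/5·(-1/24)² = 1/30
CG = −√(1/30) = -0.182574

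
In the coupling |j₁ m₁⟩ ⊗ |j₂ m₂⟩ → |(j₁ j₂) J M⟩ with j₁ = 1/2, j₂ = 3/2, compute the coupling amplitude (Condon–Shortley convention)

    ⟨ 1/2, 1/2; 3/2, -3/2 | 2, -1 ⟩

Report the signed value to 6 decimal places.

√[5·0!1!3!/5! · 1!0!0!3!1!3!] = √(9)
  +(−1)^0/∏(0,0,0,0,1,3)! = 1/6  (running 1/6)
⟨..|..⟩ = √(9)·(1/6) = +0.500000

+√(1/4) = +0.500000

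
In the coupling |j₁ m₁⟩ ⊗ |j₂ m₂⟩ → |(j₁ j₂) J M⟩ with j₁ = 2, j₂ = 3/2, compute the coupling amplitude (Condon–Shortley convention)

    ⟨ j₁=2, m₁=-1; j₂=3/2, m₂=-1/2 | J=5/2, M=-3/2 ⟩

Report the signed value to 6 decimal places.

−√(1/35) ≈ -0.169031

j₁+j₂−J=1  J+j₁−j₂=3  J−j₁+j₂=2  j₁+j₂+J+1=7
(j₁±m₁, j₂±m₂, J±M) = (1,3,1,2,1,4)
P² = 144/35
sum k=0..1:
  [0] +1/6 = 1/6
  [1] −1/4 = -1/4
S = -1/12
C² = P²·S² = 1/35 ; C = -0.169031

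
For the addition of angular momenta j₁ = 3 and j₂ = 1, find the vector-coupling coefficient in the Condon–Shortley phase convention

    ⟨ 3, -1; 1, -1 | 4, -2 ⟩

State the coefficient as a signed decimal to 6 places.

√[9·0!6!2!/9! · 2!4!0!2!2!6!] = √(34560/7)
  +(−1)^0/∏(0,0,4,0,2,2)! = 1/96  (running 1/96)
⟨..|..⟩ = √(34560/7)·(1/96) = +0.731925

+√(15/28) ≈ +0.731925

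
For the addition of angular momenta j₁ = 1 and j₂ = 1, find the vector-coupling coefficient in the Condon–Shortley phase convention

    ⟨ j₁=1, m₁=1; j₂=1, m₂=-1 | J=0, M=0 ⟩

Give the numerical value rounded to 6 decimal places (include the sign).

+0.577350  (= +√(1/3))

j₁+j₂−J=2  J+j₁−j₂=0  J−j₁+j₂=0  j₁+j₂+J+1=3
(j₁±m₁, j₂±m₂, J±M) = (2,0,0,2,0,0)
P² = 4/3
sum k=0..0:
  [0] +1/2 = 1/2
S = 1/2
C² = P²·S² = 1/3 ; C = +0.577350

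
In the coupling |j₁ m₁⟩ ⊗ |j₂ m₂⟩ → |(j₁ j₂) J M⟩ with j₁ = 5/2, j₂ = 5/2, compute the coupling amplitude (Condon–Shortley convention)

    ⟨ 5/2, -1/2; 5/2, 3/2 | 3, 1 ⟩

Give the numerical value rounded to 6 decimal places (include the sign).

j₁+j₂−J=2  J+j₁−j₂=3  J−j₁+j₂=3  j₁+j₂+J+1=9
(j₁±m₁, j₂±m₂, J±M) = (2,3,4,1,4,2)
P² = 96/5
sum k=1..2:
  [1] −1/12 = -1/12
  [2] +1/8 = 1/8
S = 1/24
C² = P²·S² = 1/30 ; C = +0.182574

+√(1/30) ≈ +0.182574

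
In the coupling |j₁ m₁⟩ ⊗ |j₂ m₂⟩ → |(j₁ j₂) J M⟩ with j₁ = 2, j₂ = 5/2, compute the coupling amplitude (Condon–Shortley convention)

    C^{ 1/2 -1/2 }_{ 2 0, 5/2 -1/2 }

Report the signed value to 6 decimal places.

+0.447214

triangle: 4!×0!×1!/6! = 24/720
(j±m)!: 2!×2!×2!×3!×0!×1! = 48
prefactor² = (2J+1)×Δ×N² = 16/5
  k=2: +1/(2!×2!×0!×0!×0!×1!) = 1/4
Σ = 1/4  ⇒  CG² = 16/5×1/4² = 1/5
CG = +√(1/5) = +0.447214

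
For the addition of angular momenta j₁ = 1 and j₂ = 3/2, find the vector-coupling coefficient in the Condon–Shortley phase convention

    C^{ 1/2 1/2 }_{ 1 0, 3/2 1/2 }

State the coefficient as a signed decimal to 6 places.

−√(1/3) ≈ -0.577350

triangle: 2!×0!×1!/4! = 2/24
(j±m)!: 1!×1!×2!×1!×1!×0! = 2
prefactor² = (2J+1)×Δ×N² = 1/3
  k=1: −1/(1!×1!×0!×1!×0!×0!) = -1
Σ = -1  ⇒  CG² = 1/3×(-1)² = 1/3
CG = −√(1/3) = -0.577350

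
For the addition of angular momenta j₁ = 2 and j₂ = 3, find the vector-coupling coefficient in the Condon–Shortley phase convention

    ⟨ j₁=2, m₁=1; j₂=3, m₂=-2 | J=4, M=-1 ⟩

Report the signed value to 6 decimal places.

j₁+j₂−J=1  J+j₁−j₂=3  J−j₁+j₂=5  j₁+j₂+J+1=10
(j₁±m₁, j₂±m₂, J±M) = (3,1,1,5,3,5)
P² = 6480/7
sum k=0..1:
  [0] +1/48 = 1/48
  [1] −1/720 = -1/720
S = 7/360
C² = P²·S² = 7/20 ; C = +0.591608

+0.591608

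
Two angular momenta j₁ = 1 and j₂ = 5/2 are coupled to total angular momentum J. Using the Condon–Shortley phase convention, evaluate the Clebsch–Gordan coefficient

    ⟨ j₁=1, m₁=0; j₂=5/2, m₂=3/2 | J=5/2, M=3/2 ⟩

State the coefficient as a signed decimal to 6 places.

-0.507093

triangle: 1!*1!*4!/7! = 24/5040
(j±m)!: 1!*1!*4!*1!*4!*1! = 576
prefactor² = (2J+1)*Δ*N² = 576/35
  k=0: +1/(0!*1!*1!*4!*0!*0!) = 1/24
  k=1: −1/(1!*0!*0!*3!*1!*1!) = -1/6
Σ = -1/8  ⇒  CG² = 576/35*(-1/8)² = 9/35
CG = −√(9/35) = -0.507093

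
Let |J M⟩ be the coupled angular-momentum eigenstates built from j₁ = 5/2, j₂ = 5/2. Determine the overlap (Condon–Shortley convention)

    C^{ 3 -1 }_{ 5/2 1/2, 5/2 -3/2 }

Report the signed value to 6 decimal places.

+√(1/30) ≈ +0.182574

triangle: 2!*3!*3!/9! = 72/362880
(j±m)!: 3!*2!*1!*4!*2!*4! = 13824
prefactor² = (2J+1)*Δ*N² = 96/5
  k=0: +1/(0!*2!*2!*1!*1!*2!) = 1/8
  k=1: −1/(1!*1!*1!*0!*2!*3!) = -1/12
Σ = 1/24  ⇒  CG² = 96/5*1/24² = 1/30
CG = +√(1/30) = +0.182574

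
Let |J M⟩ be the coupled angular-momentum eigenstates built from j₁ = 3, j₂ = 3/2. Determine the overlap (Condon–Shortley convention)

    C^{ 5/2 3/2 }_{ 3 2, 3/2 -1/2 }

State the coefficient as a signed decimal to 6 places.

√[6·2!4!1!/8! · 5!1!1!2!4!1!] = √(288/7)
  +(−1)^0/∏(0,2,1,1,3,0)! = 1/12  (running 1/12)
  +(−1)^1/∏(1,1,0,0,4,1)! = -1/24  (running 1/24)
⟨..|..⟩ = √(288/7)·(1/24) = +0.267261

+√(1/14) ≈ +0.267261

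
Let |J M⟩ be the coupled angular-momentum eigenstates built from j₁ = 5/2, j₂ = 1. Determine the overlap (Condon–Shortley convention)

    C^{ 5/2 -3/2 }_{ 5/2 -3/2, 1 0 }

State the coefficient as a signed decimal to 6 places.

triangle: 1!·4!·1!/7! = 24/5040
(j±m)!: 1!·4!·1!·1!·1!·4! = 576
prefactor² = (2J+1)·Δ·N² = 576/35
  k=0: +1/(0!·1!·4!·1!·0!·0!) = 1/24
  k=1: −1/(1!·0!·3!·0!·1!·1!) = -1/6
Σ = -1/8  ⇒  CG² = 576/35·(-1/8)² = 9/35
CG = −√(9/35) = -0.507093

-0.507093  (= −√(9/35))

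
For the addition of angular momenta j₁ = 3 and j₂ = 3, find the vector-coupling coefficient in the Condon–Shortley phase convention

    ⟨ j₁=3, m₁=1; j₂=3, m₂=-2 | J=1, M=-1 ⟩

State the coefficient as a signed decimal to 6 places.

-0.422577  (= −√(5/28))

√[3·5!1!1!/8! · 4!2!1!5!0!2!] = √(720/7)
  +(−1)^1/∏(1,4,1,0,0,1)! = -1/24  (running -1/24)
⟨..|..⟩ = √(720/7)·(-1/24) = -0.422577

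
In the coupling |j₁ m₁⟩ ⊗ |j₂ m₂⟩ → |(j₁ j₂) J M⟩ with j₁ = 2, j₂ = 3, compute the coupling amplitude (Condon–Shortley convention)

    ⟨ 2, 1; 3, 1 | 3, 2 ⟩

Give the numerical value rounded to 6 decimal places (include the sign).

j₁+j₂−J=2  J+j₁−j₂=2  J−j₁+j₂=4  j₁+j₂+J+1=9
(j₁±m₁, j₂±m₂, J±M) = (3,1,4,2,5,1)
P² = 64
sum k=0..1:
  [0] +1/48 = 1/48
  [1] −1/12 = -1/12
S = -1/16
C² = P²·S² = 1/4 ; C = -0.500000

-0.500000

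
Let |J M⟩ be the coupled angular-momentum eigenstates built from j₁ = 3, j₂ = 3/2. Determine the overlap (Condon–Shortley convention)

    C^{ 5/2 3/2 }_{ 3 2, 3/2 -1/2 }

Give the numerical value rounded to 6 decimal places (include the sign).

+√(1/14) = +0.267261

j₁+j₂−J=2  J+j₁−j₂=4  J−j₁+j₂=1  j₁+j₂+J+1=8
(j₁±m₁, j₂±m₂, J±M) = (5,1,1,2,4,1)
P² = 288/7
sum k=0..1:
  [0] +1/12 = 1/12
  [1] −1/24 = -1/24
S = 1/24
C² = P²·S² = 1/14 ; C = +0.267261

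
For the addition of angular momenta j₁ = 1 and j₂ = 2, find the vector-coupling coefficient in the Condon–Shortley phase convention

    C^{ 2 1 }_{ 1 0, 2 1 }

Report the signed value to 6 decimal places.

√[5·1!1!3!/6! · 1!1!3!1!3!1!] = √(3/2)
  +(−1)^0/∏(0,1,1,3,0,0)! = 1/6  (running 1/6)
  +(−1)^1/∏(1,0,0,2,1,1)! = -1/2  (running -1/3)
⟨..|..⟩ = √(3/2)·(-1/3) = -0.408248

-0.408248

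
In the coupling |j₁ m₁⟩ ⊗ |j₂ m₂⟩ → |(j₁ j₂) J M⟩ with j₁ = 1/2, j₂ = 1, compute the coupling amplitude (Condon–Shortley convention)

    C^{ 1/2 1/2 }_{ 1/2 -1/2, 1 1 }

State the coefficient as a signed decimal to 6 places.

-0.816497  (= −√(2/3))

√[2·1!0!1!/3! · 0!1!2!0!1!0!] = √(2/3)
  +(−1)^1/∏(1,0,0,1,0,0)! = -1  (running -1)
⟨..|..⟩ = √(2/3)·(-1) = -0.816497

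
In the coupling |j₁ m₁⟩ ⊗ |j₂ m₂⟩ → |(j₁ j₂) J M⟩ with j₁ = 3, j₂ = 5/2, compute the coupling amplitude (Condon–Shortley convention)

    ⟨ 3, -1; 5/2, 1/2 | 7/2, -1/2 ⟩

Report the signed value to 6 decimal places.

triangle: 2!×4!×3!/10! = 288/3628800
(j±m)!: 2!×4!×3!×2!×3!×4! = 82944
prefactor² = (2J+1)×Δ×N² = 9216/175
  k=0: +1/(0!×2!×4!×3!×0!×0!) = 1/288
  k=1: −1/(1!×1!×3!×2!×1!×1!) = -1/12
  k=2: +1/(2!×0!×2!×1!×2!×2!) = 1/16
Σ = -5/288  ⇒  CG² = 9216/175×(-5/288)² = 1/63
CG = −√(1/63) = -0.125988

−√(1/63) ≈ -0.125988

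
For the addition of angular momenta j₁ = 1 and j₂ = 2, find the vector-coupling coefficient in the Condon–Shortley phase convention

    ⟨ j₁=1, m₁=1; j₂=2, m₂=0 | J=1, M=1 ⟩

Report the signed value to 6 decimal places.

√[3·2!0!2!/5! · 2!0!2!2!2!0!] = √(8/5)
  +(−1)^0/∏(0,2,0,2,0,0)! = 1/4  (running 1/4)
⟨..|..⟩ = √(8/5)·(1/4) = +0.316228

+√(1/10) ≈ +0.316228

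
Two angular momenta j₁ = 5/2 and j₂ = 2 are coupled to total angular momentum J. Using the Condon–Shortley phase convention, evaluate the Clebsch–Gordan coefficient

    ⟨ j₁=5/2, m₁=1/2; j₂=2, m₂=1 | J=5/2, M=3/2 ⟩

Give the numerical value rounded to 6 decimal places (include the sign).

-0.414039

√[6·2!3!2!/8! · 3!2!3!1!4!1!] = √(216/35)
  +(−1)^1/∏(1,1,1,2,2,0)! = -1/4  (running -1/4)
  +(−1)^2/∏(2,0,0,1,3,1)! = 1/12  (running -1/6)
⟨..|..⟩ = √(216/35)·(-1/6) = -0.414039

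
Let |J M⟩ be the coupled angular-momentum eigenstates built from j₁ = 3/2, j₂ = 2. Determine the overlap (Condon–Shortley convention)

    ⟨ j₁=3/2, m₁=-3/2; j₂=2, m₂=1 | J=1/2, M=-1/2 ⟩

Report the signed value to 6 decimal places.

-0.316228

√[2·3!0!1!/5! · 0!3!3!1!0!1!] = √(18/5)
  +(−1)^3/∏(3,0,0,0,0,1)! = -1/6  (running -1/6)
⟨..|..⟩ = √(18/5)·(-1/6) = -0.316228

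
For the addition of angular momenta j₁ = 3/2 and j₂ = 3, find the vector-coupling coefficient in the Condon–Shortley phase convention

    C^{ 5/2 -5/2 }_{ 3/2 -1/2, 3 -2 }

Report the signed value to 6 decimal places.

j₁+j₂−J=2  J+j₁−j₂=1  J−j₁+j₂=4  j₁+j₂+J+1=8
(j₁±m₁, j₂±m₂, J±M) = (1,2,1,5,0,5)
P² = 1440/7
sum k=1..1:
  [1] −1/24 = -1/24
S = -1/24
C² = P²·S² = 5/14 ; C = -0.597614

-0.597614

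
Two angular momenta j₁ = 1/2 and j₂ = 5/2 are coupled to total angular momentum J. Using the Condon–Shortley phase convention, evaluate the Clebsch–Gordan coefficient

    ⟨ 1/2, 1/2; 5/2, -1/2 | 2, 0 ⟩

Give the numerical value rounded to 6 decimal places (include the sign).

+0.707107  (= +√(1/2))

triangle: 1!·0!·4!/6! = 24/720
(j±m)!: 1!·0!·2!·3!·2!·2! = 48
prefactor² = (2J+1)·Δ·N² = 8
  k=0: +1/(0!·1!·0!·2!·0!·2!) = 1/4
Σ = 1/4  ⇒  CG² = 8·1/4² = 1/2
CG = +√(1/2) = +0.707107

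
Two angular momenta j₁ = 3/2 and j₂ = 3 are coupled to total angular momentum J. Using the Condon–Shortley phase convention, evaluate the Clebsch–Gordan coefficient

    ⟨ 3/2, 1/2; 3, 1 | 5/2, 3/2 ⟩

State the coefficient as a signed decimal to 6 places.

−√(7/20) = -0.591608

triangle: 2!·1!·4!/8! = 48/40320
(j±m)!: 2!·1!·4!·2!·4!·1! = 2304
prefactor² = (2J+1)·Δ·N² = 576/35
  k=0: +1/(0!·2!·1!·4!·0!·0!) = 1/48
  k=1: −1/(1!·1!·0!·3!·1!·1!) = -1/6
Σ = -7/48  ⇒  CG² = 576/35·(-7/48)² = 7/20
CG = −√(7/20) = -0.591608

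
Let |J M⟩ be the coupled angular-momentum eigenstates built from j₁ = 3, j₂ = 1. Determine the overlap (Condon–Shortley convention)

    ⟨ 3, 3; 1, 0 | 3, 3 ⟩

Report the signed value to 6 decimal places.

triangle: 1!*5!*1!/8! = 120/40320
(j±m)!: 6!*0!*1!*1!*6!*0! = 518400
prefactor² = (2J+1)*Δ*N² = 10800
  k=0: +1/(0!*1!*0!*1!*5!*0!) = 1/120
Σ = 1/120  ⇒  CG² = 10800*1/120² = 3/4
CG = +√(3/4) = +0.866025

+0.866025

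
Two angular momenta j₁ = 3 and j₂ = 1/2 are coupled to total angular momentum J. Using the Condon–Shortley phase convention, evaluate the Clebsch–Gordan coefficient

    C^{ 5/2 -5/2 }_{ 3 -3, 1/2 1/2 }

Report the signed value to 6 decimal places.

triangle: 1!·5!·0!/7! = 120/5040
(j±m)!: 0!·6!·1!·0!·0!·5! = 86400
prefactor² = (2J+1)·Δ·N² = 86400/7
  k=1: −1/(1!·0!·5!·0!·0!·0!) = -1/120
Σ = -1/120  ⇒  CG² = 86400/7·(-1/120)² = 6/7
CG = −√(6/7) = -0.925820

−√(6/7) = -0.925820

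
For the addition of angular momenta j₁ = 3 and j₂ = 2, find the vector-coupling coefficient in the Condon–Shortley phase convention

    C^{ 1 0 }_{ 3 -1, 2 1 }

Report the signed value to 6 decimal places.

j₁+j₂−J=4  J+j₁−j₂=2  J−j₁+j₂=0  j₁+j₂+J+1=7
(j₁±m₁, j₂±m₂, J±M) = (2,4,3,1,1,1)
P² = 288/35
sum k=3..3:
  [3] −1/6 = -1/6
S = -1/6
C² = P²·S² = 8/35 ; C = -0.478091

−√(8/35) = -0.478091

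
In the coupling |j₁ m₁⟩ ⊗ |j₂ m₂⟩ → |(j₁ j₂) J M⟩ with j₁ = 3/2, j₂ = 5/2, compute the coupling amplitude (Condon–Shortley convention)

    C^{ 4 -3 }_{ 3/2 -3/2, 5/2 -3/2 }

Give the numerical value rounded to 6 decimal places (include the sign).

j₁+j₂−J=0  J+j₁−j₂=3  J−j₁+j₂=5  j₁+j₂+J+1=9
(j₁±m₁, j₂±m₂, J±M) = (0,3,1,4,1,7)
P² = 12960
sum k=0..0:
  [0] +1/144 = 1/144
S = 1/144
C² = P²·S² = 5/8 ; C = +0.790569

+√(5/8) ≈ +0.790569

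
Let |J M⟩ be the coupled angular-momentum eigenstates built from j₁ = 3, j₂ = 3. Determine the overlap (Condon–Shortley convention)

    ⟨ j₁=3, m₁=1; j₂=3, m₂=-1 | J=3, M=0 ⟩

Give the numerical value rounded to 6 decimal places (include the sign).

√[7·3!3!3!/10! · 4!2!2!4!3!3!] = √(864/25)
  +(−1)^0/∏(0,3,2,2,1,1)! = 1/24  (running 1/24)
  +(−1)^1/∏(1,2,1,1,2,2)! = -1/8  (running -1/12)
  +(−1)^2/∏(2,1,0,0,3,3)! = 1/72  (running -5/72)
⟨..|..⟩ = √(864/25)·(-5/72) = -0.408248

-0.408248  (= −√(1/6))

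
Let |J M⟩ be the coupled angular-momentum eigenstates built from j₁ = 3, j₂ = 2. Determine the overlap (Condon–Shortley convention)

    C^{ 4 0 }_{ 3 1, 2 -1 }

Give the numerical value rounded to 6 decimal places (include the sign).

j₁+j₂−J=1  J+j₁−j₂=5  J−j₁+j₂=3  j₁+j₂+J+1=10
(j₁±m₁, j₂±m₂, J±M) = (4,2,1,3,4,4)
P² = 10368/35
sum k=0..1:
  [0] +1/24 = 1/24
  [1] −1/144 = -1/144
S = 5/144
C² = P²·S² = 5/14 ; C = +0.597614

+0.597614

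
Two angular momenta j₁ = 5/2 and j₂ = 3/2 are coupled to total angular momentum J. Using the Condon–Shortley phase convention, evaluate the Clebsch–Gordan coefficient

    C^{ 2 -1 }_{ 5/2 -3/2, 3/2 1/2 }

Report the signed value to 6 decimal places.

+0.154303  (= +√(1/42))

√[5·2!3!1!/7! · 1!4!2!1!1!3!] = √(24/7)
  +(−1)^1/∏(1,1,3,1,0,0)! = -1/6  (running -1/6)
  +(−1)^2/∏(2,0,2,0,1,1)! = 1/4  (running 1/12)
⟨..|..⟩ = √(24/7)·(1/12) = +0.154303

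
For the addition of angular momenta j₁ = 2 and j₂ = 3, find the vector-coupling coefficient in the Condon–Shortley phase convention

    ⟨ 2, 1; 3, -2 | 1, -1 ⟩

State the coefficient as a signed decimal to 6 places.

j₁+j₂−J=4  J+j₁−j₂=0  J−j₁+j₂=2  j₁+j₂+J+1=7
(j₁±m₁, j₂±m₂, J±M) = (3,1,1,5,0,2)
P² = 288/7
sum k=1..1:
  [1] −1/12 = -1/12
S = -1/12
C² = P²·S² = 2/7 ; C = -0.534522

-0.534522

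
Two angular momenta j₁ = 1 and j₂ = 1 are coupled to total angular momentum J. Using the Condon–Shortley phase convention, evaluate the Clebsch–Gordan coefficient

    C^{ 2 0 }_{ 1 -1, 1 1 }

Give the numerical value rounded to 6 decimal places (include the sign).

j₁+j₂−J=0  J+j₁−j₂=2  J−j₁+j₂=2  j₁+j₂+J+1=5
(j₁±m₁, j₂±m₂, J±M) = (0,2,2,0,2,2)
P² = 8/3
sum k=0..0:
  [0] +1/4 = 1/4
S = 1/4
C² = P²·S² = 1/6 ; C = +0.408248

+0.408248  (= +√(1/6))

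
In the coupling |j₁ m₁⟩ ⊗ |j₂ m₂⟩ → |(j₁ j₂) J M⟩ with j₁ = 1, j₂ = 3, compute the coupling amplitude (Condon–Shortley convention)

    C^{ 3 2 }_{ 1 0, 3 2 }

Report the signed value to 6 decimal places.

triangle: 1!·1!·5!/8! = 120/40320
(j±m)!: 1!·1!·5!·1!·5!·1! = 14400
prefactor² = (2J+1)·Δ·N² = 300
  k=0: +1/(0!·1!·1!·5!·0!·0!) = 1/120
  k=1: −1/(1!·0!·0!·4!·1!·1!) = -1/24
Σ = -1/30  ⇒  CG² = 300·(-1/30)² = 1/3
CG = −√(1/3) = -0.577350

-0.577350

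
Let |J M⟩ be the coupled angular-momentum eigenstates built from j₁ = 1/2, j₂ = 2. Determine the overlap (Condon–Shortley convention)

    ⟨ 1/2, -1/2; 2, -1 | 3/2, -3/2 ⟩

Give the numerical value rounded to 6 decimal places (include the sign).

triangle: 1!·0!·3!/5! = 6/120
(j±m)!: 0!·1!·1!·3!·0!·3! = 36
prefactor² = (2J+1)·Δ·N² = 36/5
  k=1: −1/(1!·0!·0!·0!·0!·3!) = -1/6
Σ = -1/6  ⇒  CG² = 36/5·(-1/6)² = 1/5
CG = −√(1/5) = -0.447214

−√(1/5) ≈ -0.447214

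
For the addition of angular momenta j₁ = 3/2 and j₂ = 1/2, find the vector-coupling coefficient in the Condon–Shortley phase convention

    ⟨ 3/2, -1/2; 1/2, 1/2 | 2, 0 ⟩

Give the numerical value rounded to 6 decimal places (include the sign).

+√(1/2) ≈ +0.707107

triangle: 0!×3!×1!/5! = 6/120
(j±m)!: 1!×2!×1!×0!×2!×2! = 8
prefactor² = (2J+1)×Δ×N² = 2
  k=0: +1/(0!×0!×2!×1!×1!×0!) = 1/2
Σ = 1/2  ⇒  CG² = 2×1/2² = 1/2
CG = +√(1/2) = +0.707107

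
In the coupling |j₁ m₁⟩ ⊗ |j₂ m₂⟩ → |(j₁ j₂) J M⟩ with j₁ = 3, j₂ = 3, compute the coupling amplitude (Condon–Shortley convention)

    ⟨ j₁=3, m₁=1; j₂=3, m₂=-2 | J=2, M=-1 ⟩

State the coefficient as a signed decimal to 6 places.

j₁+j₂−J=4  J+j₁−j₂=2  J−j₁+j₂=2  j₁+j₂+J+1=9
(j₁±m₁, j₂±m₂, J±M) = (4,2,1,5,1,3)
P² = 320/7
sum k=0..1:
  [0] +1/48 = 1/48
  [1] −1/12 = -1/12
S = -1/16
C² = P²·S² = 5/28 ; C = -0.422577

-0.422577  (= −√(5/28))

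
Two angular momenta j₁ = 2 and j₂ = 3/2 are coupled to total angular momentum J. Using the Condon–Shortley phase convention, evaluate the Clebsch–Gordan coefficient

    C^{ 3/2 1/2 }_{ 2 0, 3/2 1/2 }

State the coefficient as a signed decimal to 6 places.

-0.447214  (= −√(1/5))

j₁+j₂−J=2  J+j₁−j₂=2  J−j₁+j₂=1  j₁+j₂+J+1=6
(j₁±m₁, j₂±m₂, J±M) = (2,2,2,1,2,1)
P² = 16/45
sum k=1..2:
  [1] −1/1 = -1
  [2] +1/4 = 1/4
S = -3/4
C² = P²·S² = 1/5 ; C = -0.447214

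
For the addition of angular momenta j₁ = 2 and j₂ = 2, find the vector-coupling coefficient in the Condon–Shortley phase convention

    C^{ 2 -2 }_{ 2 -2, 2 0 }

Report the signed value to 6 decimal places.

triangle: 2!*2!*2!/7! = 8/5040
(j±m)!: 0!*4!*2!*2!*0!*4! = 2304
prefactor² = (2J+1)*Δ*N² = 128/7
  k=2: +1/(2!*0!*2!*0!*0!*2!) = 1/8
Σ = 1/8  ⇒  CG² = 128/7*1/8² = 2/7
CG = +√(2/7) = +0.534522

+0.534522  (= +√(2/7))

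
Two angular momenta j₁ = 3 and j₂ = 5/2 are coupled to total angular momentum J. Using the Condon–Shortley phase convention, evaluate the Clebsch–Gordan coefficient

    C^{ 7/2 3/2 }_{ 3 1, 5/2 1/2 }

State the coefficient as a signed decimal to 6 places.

−√(5/21) ≈ -0.487950

triangle: 2!·4!·3!/10! = 288/3628800
(j±m)!: 4!·2!·3!·2!·5!·2! = 138240
prefactor² = (2J+1)·Δ·N² = 3072/35
  k=0: +1/(0!·2!·2!·3!·2!·0!) = 1/48
  k=1: −1/(1!·1!·1!·2!·3!·1!) = -1/12
  k=2: +1/(2!·0!·0!·1!·4!·2!) = 1/96
Σ = -5/96  ⇒  CG² = 3072/35·(-5/96)² = 5/21
CG = −√(5/21) = -0.487950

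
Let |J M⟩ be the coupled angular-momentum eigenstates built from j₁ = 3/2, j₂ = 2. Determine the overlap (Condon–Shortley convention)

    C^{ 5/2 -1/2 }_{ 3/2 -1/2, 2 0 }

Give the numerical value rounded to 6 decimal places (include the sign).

−√(3/35) = -0.292770

j₁+j₂−J=1  J+j₁−j₂=2  J−j₁+j₂=3  j₁+j₂+J+1=7
(j₁±m₁, j₂±m₂, J±M) = (1,2,2,2,2,3)
P² = 48/35
sum k=0..1:
  [0] +1/4 = 1/4
  [1] −1/2 = -1/2
S = -1/4
C² = P²·S² = 3/35 ; C = -0.292770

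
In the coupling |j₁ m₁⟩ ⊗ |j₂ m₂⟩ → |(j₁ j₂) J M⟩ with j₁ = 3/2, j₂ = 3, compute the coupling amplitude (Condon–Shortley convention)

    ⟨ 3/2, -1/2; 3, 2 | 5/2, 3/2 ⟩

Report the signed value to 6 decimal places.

j₁+j₂−J=2  J+j₁−j₂=1  J−j₁+j₂=4  j₁+j₂+J+1=8
(j₁±m₁, j₂±m₂, J±M) = (1,2,5,1,4,1)
P² = 288/7
sum k=1..2:
  [1] −1/24 = -1/24
  [2] +1/12 = 1/12
S = 1/24
C² = P²·S² = 1/14 ; C = +0.267261

+0.267261  (= +√(1/14))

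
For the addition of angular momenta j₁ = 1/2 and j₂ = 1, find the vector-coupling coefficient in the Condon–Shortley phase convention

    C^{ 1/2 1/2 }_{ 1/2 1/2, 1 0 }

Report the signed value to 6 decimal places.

√[2·1!0!1!/3! · 1!0!1!1!1!0!] = √(1/3)
  +(−1)^0/∏(0,1,0,1,0,0)! = 1  (running 1)
⟨..|..⟩ = √(1/3)·(1) = +0.577350

+√(1/3) = +0.577350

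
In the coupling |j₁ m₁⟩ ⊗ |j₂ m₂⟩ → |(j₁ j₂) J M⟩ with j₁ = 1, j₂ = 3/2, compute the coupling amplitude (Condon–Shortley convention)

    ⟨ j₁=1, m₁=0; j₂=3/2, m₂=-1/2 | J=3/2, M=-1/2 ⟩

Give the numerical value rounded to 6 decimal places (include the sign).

j₁+j₂−J=1  J+j₁−j₂=1  J−j₁+j₂=2  j₁+j₂+J+1=5
(j₁±m₁, j₂±m₂, J±M) = (1,1,1,2,1,2)
P² = 4/15
sum k=0..1:
  [0] +1/1 = 1
  [1] −1/2 = -1/2
S = 1/2
C² = P²·S² = 1/15 ; C = +0.258199

+0.258199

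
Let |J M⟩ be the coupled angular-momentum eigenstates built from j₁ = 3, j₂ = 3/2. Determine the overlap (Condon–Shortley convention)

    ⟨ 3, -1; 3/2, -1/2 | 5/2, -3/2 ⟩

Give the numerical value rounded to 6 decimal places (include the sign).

√[6·2!4!1!/8! · 2!4!1!2!1!4!] = √(576/35)
  +(−1)^0/∏(0,2,4,1,0,0)! = 1/48  (running 1/48)
  +(−1)^1/∏(1,1,3,0,1,1)! = -1/6  (running -7/48)
⟨..|..⟩ = √(576/35)·(-7/48) = -0.591608

-0.591608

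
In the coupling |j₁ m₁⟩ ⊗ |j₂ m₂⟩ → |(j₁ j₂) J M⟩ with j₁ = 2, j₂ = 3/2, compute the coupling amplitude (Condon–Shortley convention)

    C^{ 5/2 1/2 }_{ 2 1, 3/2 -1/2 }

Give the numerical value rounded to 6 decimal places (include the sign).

+√(5/14) ≈ +0.597614

j₁+j₂−J=1  J+j₁−j₂=3  J−j₁+j₂=2  j₁+j₂+J+1=7
(j₁±m₁, j₂±m₂, J±M) = (3,1,1,2,3,2)
P² = 72/35
sum k=0..1:
  [0] +1/2 = 1/2
  [1] −1/12 = -1/12
S = 5/12
C² = P²·S² = 5/14 ; C = +0.597614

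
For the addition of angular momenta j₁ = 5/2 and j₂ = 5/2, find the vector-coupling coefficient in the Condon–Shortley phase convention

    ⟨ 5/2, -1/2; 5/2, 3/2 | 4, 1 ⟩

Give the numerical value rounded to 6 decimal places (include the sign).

j₁+j₂−J=1  J+j₁−j₂=4  J−j₁+j₂=4  j₁+j₂+J+1=10
(j₁±m₁, j₂±m₂, J±M) = (2,3,4,1,5,3)
P² = 10368/35
sum k=0..1:
  [0] +1/144 = 1/144
  [1] −1/24 = -1/24
S = -5/144
C² = P²·S² = 5/14 ; C = -0.597614

-0.597614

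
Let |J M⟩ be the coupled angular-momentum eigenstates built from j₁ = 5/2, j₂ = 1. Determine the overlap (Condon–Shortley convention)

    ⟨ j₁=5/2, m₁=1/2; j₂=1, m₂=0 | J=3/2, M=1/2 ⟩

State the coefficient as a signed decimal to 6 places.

triangle: 2!·3!·0!/6! = 12/720
(j±m)!: 3!·2!·1!·1!·2!·1! = 24
prefactor² = (2J+1)·Δ·N² = 8/5
  k=1: −1/(1!·1!·1!·0!·2!·0!) = -1/2
Σ = -1/2  ⇒  CG² = 8/5·(-1/2)² = 2/5
CG = −√(2/5) = -0.632456

-0.632456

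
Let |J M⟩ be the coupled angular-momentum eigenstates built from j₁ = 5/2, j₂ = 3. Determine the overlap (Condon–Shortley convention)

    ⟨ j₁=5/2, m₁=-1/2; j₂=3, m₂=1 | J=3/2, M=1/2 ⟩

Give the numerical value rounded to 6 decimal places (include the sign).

j₁+j₂−J=4  J+j₁−j₂=1  J−j₁+j₂=2  j₁+j₂+J+1=8
(j₁±m₁, j₂±m₂, J±M) = (2,3,4,2,2,1)
P² = 192/35
sum k=2..3:
  [2] +1/8 = 1/8
  [3] −1/6 = -1/6
S = -1/24
C² = P²·S² = 1/105 ; C = -0.097590

−√(1/105) ≈ -0.097590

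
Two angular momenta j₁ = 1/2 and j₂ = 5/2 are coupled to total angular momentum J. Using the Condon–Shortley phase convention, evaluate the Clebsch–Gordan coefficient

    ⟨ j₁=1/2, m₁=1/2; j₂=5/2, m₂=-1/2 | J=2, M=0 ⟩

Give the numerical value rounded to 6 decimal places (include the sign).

+√(1/2) ≈ +0.707107

triangle: 1!·0!·4!/6! = 24/720
(j±m)!: 1!·0!·2!·3!·2!·2! = 48
prefactor² = (2J+1)·Δ·N² = 8
  k=0: +1/(0!·1!·0!·2!·0!·2!) = 1/4
Σ = 1/4  ⇒  CG² = 8·1/4² = 1/2
CG = +√(1/2) = +0.707107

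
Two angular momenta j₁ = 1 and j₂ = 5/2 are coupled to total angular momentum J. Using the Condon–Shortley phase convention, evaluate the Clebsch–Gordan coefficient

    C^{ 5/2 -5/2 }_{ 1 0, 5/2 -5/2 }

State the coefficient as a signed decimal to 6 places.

+√(5/7) ≈ +0.845154

j₁+j₂−J=1  J+j₁−j₂=1  J−j₁+j₂=4  j₁+j₂+J+1=7
(j₁±m₁, j₂±m₂, J±M) = (1,1,0,5,0,5)
P² = 2880/7
sum k=0..0:
  [0] +1/24 = 1/24
S = 1/24
C² = P²·S² = 5/7 ; C = +0.845154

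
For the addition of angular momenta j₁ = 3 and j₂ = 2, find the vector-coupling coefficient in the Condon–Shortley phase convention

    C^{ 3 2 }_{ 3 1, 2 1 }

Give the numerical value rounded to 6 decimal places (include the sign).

-0.500000

j₁+j₂−J=2  J+j₁−j₂=4  J−j₁+j₂=2  j₁+j₂+J+1=9
(j₁±m₁, j₂±m₂, J±M) = (4,2,3,1,5,1)
P² = 64
sum k=1..2:
  [1] −1/12 = -1/12
  [2] +1/48 = 1/48
S = -1/16
C² = P²·S² = 1/4 ; C = -0.500000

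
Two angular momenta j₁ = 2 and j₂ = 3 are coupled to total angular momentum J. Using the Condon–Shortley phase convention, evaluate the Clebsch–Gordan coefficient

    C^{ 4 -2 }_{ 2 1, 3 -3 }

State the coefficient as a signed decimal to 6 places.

+0.439155  (= +√(27/140))

j₁+j₂−J=1  J+j₁−j₂=3  J−j₁+j₂=5  j₁+j₂+J+1=10
(j₁±m₁, j₂±m₂, J±M) = (3,1,0,6,2,6)
P² = 77760/7
sum k=0..0:
  [0] +1/240 = 1/240
S = 1/240
C² = P²·S² = 27/140 ; C = +0.439155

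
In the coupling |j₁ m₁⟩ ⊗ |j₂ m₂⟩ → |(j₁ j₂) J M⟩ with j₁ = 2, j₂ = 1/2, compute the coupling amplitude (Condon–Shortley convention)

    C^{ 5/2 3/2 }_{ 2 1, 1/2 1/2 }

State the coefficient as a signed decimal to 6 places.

+0.894427  (= +√(4/5))

j₁+j₂−J=0  J+j₁−j₂=4  J−j₁+j₂=1  j₁+j₂+J+1=6
(j₁±m₁, j₂±m₂, J±M) = (3,1,1,0,4,1)
P² = 144/5
sum k=0..0:
  [0] +1/6 = 1/6
S = 1/6
C² = P²·S² = 4/5 ; C = +0.894427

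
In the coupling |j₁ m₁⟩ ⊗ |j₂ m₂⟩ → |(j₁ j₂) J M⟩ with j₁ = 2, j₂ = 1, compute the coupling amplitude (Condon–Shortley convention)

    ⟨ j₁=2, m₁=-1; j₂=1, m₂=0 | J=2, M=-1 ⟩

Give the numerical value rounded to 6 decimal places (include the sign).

j₁+j₂−J=1  J+j₁−j₂=3  J−j₁+j₂=1  j₁+j₂+J+1=6
(j₁±m₁, j₂±m₂, J±M) = (1,3,1,1,1,3)
P² = 3/2
sum k=0..1:
  [0] +1/6 = 1/6
  [1] −1/2 = -1/2
S = -1/3
C² = P²·S² = 1/6 ; C = -0.408248

-0.408248  (= −√(1/6))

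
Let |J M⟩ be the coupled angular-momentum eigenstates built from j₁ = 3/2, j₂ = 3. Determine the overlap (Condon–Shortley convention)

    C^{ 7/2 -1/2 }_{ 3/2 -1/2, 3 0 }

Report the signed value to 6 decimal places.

j₁+j₂−J=1  J+j₁−j₂=2  J−j₁+j₂=5  j₁+j₂+J+1=9
(j₁±m₁, j₂±m₂, J±M) = (1,2,3,3,3,4)
P² = 384/7
sum k=0..1:
  [0] +1/24 = 1/24
  [1] −1/12 = -1/12
S = -1/24
C² = P²·S² = 2/21 ; C = -0.308607

−√(2/21) ≈ -0.308607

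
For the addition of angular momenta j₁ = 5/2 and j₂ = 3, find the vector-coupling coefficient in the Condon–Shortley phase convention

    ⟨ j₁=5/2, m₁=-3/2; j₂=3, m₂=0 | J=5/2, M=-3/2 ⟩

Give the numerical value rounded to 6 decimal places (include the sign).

triangle: 3!×2!×3!/9! = 72/362880
(j±m)!: 1!×4!×3!×3!×1!×4! = 20736
prefactor² = (2J+1)×Δ×N² = 864/35
  k=2: +1/(2!×1!×2!×1!×0!×2!) = 1/8
  k=3: −1/(3!×0!×1!×0!×1!×3!) = -1/36
Σ = 7/72  ⇒  CG² = 864/35×7/72² = 7/30
CG = +√(7/30) = +0.483046

+0.483046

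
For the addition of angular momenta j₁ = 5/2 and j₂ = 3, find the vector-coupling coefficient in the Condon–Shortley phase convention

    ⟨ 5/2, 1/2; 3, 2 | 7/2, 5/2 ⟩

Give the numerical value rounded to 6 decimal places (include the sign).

-0.178174  (= −√(2/63))

j₁+j₂−J=2  J+j₁−j₂=3  J−j₁+j₂=4  j₁+j₂+J+1=10
(j₁±m₁, j₂±m₂, J±M) = (3,2,5,1,6,1)
P² = 4608/7
sum k=1..2:
  [1] −1/48 = -1/48
  [2] +1/72 = 1/72
S = -1/144
C² = P²·S² = 2/63 ; C = -0.178174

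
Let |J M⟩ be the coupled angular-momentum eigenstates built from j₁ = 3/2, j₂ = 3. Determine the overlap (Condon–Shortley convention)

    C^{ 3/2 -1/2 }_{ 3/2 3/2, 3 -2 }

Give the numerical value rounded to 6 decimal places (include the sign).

triangle: 3!*0!*3!/7! = 36/5040
(j±m)!: 3!*0!*1!*5!*1!*2! = 1440
prefactor² = (2J+1)*Δ*N² = 288/7
  k=0: +1/(0!*3!*0!*1!*0!*2!) = 1/12
Σ = 1/12  ⇒  CG² = 288/7*1/12² = 2/7
CG = +√(2/7) = +0.534522

+√(2/7) = +0.534522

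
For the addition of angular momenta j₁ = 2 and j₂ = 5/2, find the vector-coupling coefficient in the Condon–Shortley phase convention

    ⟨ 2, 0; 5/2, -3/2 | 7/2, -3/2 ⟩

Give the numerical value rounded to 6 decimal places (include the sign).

triangle: 1!·3!·4!/9! = 144/362880
(j±m)!: 2!·2!·1!·4!·2!·5! = 23040
prefactor² = (2J+1)·Δ·N² = 512/7
  k=0: +1/(0!·1!·2!·1!·1!·3!) = 1/12
  k=1: −1/(1!·0!·1!·0!·2!·4!) = -1/48
Σ = 1/16  ⇒  CG² = 512/7·1/16² = 2/7
CG = +√(2/7) = +0.534522

+√(2/7) ≈ +0.534522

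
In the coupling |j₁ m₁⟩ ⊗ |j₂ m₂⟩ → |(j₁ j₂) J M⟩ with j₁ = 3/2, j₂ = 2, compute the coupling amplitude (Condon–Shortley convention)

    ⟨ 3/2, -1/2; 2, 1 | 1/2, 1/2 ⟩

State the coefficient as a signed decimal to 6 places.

triangle: 3!*0!*1!/5! = 6/120
(j±m)!: 1!*2!*3!*1!*1!*0! = 12
prefactor² = (2J+1)*Δ*N² = 6/5
  k=2: +1/(2!*1!*0!*1!*0!*0!) = 1/2
Σ = 1/2  ⇒  CG² = 6/5*1/2² = 3/10
CG = +√(3/10) = +0.547723

+0.547723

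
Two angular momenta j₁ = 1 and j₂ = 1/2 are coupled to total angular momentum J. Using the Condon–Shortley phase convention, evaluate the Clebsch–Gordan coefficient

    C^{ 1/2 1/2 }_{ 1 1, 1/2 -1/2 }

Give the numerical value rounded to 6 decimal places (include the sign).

triangle: 1!·1!·0!/3! = 1/6
(j±m)!: 2!·0!·0!·1!·1!·0! = 2
prefactor² = (2J+1)·Δ·N² = 2/3
  k=0: +1/(0!·1!·0!·0!·1!·0!) = 1
Σ = 1  ⇒  CG² = 2/3·1² = 2/3
CG = +√(2/3) = +0.816497

+√(2/3) ≈ +0.816497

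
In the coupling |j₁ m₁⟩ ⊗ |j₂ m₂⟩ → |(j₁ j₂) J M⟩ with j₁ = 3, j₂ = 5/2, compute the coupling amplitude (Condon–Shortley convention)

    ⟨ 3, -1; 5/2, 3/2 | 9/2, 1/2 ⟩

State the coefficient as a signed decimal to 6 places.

j₁+j₂−J=1  J+j₁−j₂=5  J−j₁+j₂=4  j₁+j₂+J+1=11
(j₁±m₁, j₂±m₂, J±M) = (2,4,4,1,5,4)
P² = 184320/77
sum k=0..1:
  [0] +1/576 = 1/576
  [1] −1/72 = -1/72
S = -7/576
C² = P²·S² = 35/99 ; C = -0.594588

−√(35/99) ≈ -0.594588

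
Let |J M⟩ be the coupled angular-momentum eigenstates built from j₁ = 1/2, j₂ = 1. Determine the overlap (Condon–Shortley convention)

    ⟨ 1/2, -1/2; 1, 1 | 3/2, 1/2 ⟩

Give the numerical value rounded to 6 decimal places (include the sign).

j₁+j₂−J=0  J+j₁−j₂=1  J−j₁+j₂=2  j₁+j₂+J+1=4
(j₁±m₁, j₂±m₂, J±M) = (0,1,2,0,2,1)
P² = 4/3
sum k=0..0:
  [0] +1/2 = 1/2
S = 1/2
C² = P²·S² = 1/3 ; C = +0.577350

+0.577350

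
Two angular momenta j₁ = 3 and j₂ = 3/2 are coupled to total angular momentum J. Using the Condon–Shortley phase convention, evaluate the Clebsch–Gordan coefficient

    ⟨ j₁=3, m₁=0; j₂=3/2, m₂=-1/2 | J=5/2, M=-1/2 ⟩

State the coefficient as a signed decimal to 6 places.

j₁+j₂−J=2  J+j₁−j₂=4  J−j₁+j₂=1  j₁+j₂+J+1=8
(j₁±m₁, j₂±m₂, J±M) = (3,3,1,2,2,3)
P² = 216/35
sum k=0..1:
  [0] +1/12 = 1/12
  [1] −1/4 = -1/4
S = -1/6
C² = P²·S² = 6/35 ; C = -0.414039

−√(6/35) = -0.414039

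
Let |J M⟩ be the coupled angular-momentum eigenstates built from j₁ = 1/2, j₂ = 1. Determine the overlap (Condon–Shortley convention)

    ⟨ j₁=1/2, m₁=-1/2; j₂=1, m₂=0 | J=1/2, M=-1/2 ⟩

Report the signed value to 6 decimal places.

j₁+j₂−J=1  J+j₁−j₂=0  J−j₁+j₂=1  j₁+j₂+J+1=3
(j₁±m₁, j₂±m₂, J±M) = (0,1,1,1,0,1)
P² = 1/3
sum k=1..1:
  [1] −1/1 = -1
S = -1
C² = P²·S² = 1/3 ; C = -0.577350

-0.577350  (= −√(1/3))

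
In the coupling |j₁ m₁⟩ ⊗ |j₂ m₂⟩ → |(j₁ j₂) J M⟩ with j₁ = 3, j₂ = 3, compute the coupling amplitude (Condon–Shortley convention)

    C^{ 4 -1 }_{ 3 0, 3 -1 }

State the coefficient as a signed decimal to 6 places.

triangle: 2!*4!*4!/11! = 1152/39916800
(j±m)!: 3!*3!*2!*4!*3!*5! = 1244160
prefactor² = (2J+1)*Δ*N² = 124416/385
  k=0: +1/(0!*2!*3!*2!*1!*2!) = 1/48
  k=1: −1/(1!*1!*2!*1!*2!*3!) = -1/24
  k=2: +1/(2!*0!*1!*0!*3!*4!) = 1/288
Σ = -5/288  ⇒  CG² = 124416/385*(-5/288)² = 15/154
CG = −√(15/154) = -0.312094

-0.312094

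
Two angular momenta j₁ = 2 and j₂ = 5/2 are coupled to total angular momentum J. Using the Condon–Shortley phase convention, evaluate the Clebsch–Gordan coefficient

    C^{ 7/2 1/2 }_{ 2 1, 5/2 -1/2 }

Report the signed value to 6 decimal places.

j₁+j₂−J=1  J+j₁−j₂=3  J−j₁+j₂=4  j₁+j₂+J+1=9
(j₁±m₁, j₂±m₂, J±M) = (3,1,2,3,4,3)
P² = 1152/35
sum k=0..1:
  [0] +1/8 = 1/8
  [1] −1/36 = -1/36
S = 7/72
C² = P²·S² = 14/45 ; C = +0.557773

+√(14/45) = +0.557773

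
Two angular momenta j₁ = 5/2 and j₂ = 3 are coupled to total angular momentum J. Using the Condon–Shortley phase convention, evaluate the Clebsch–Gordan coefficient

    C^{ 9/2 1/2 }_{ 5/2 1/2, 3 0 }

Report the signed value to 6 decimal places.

+0.208063  (= +√(10/231))

j₁+j₂−J=1  J+j₁−j₂=4  J−j₁+j₂=5  j₁+j₂+J+1=11
(j₁±m₁, j₂±m₂, J±M) = (3,2,3,3,5,4)
P² = 69120/77
sum k=0..1:
  [0] +1/48 = 1/48
  [1] −1/72 = -1/72
S = 1/144
C² = P²·S² = 10/231 ; C = +0.208063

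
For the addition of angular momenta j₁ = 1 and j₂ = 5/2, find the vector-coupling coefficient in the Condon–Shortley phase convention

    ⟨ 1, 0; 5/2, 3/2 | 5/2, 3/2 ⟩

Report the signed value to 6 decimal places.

-0.507093  (= −√(9/35))

√[6·1!1!4!/7! · 1!1!4!1!4!1!] = √(576/35)
  +(−1)^0/∏(0,1,1,4,0,0)! = 1/24  (running 1/24)
  +(−1)^1/∏(1,0,0,3,1,1)! = -1/6  (running -1/8)
⟨..|..⟩ = √(576/35)·(-1/8) = -0.507093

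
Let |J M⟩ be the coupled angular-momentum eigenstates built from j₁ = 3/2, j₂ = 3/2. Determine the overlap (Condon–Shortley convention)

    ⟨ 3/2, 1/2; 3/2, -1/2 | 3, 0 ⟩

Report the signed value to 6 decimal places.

+√(9/20) ≈ +0.670820

√[7·0!3!3!/7! · 2!1!1!2!3!3!] = √(36/5)
  +(−1)^0/∏(0,0,1,1,2,2)! = 1/4  (running 1/4)
⟨..|..⟩ = √(36/5)·(1/4) = +0.670820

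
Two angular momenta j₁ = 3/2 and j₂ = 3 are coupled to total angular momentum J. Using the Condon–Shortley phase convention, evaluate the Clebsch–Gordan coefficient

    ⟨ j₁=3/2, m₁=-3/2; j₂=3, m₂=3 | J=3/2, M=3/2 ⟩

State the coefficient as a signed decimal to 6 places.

-0.755929  (= −√(4/7))

√[4·3!0!3!/7! · 0!3!6!0!3!0!] = √(5184/7)
  +(−1)^3/∏(3,0,0,3,0,0)! = -1/36  (running -1/36)
⟨..|..⟩ = √(5184/7)·(-1/36) = -0.755929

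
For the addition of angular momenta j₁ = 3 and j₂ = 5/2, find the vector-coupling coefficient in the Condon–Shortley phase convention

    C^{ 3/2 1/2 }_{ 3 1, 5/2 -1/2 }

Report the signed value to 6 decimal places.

−√(1/105) ≈ -0.097590

√[4·4!2!1!/8! · 4!2!2!3!2!1!] = √(192/35)
  +(−1)^1/∏(1,3,1,1,1,0)! = -1/6  (running -1/6)
  +(−1)^2/∏(2,2,0,0,2,1)! = 1/8  (running -1/24)
⟨..|..⟩ = √(192/35)·(-1/24) = -0.097590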